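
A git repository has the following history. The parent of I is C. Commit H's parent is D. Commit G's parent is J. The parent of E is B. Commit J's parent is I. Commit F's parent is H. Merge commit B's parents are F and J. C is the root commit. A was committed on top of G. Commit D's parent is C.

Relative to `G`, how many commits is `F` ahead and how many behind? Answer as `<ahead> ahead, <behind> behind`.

Reachable from F: {C, D, F, H}.
Reachable from G: {C, G, I, J}.
Only in F's history (ahead): {D, F, H} — 3.
Only in G's history (behind): {G, I, J} — 3.

3 ahead, 3 behind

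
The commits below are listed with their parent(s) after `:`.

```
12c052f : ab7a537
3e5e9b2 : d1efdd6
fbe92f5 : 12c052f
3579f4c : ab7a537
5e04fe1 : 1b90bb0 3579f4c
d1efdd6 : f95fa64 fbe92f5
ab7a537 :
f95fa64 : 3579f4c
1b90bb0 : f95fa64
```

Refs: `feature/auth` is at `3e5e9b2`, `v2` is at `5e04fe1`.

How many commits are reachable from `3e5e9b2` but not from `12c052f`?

Reachable from 3e5e9b2: {12c052f, 3579f4c, 3e5e9b2, ab7a537, d1efdd6, f95fa64, fbe92f5}.
Reachable from 12c052f: {12c052f, ab7a537}.
In 3e5e9b2's history but not 12c052f's: {3579f4c, 3e5e9b2, d1efdd6, f95fa64, fbe92f5} — 5 commits.

5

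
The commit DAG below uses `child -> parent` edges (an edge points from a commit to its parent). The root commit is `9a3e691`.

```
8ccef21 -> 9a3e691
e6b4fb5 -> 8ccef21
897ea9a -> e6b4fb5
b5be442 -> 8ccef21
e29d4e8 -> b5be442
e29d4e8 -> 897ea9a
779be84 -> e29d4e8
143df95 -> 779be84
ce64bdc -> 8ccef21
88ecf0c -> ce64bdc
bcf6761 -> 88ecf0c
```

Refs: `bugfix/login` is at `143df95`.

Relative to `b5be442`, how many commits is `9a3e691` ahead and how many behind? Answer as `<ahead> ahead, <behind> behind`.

0 ahead, 2 behind

Reachable from 9a3e691: {9a3e691}.
Reachable from b5be442: {8ccef21, 9a3e691, b5be442}.
Only in 9a3e691's history (ahead): {} — 0.
Only in b5be442's history (behind): {8ccef21, b5be442} — 2.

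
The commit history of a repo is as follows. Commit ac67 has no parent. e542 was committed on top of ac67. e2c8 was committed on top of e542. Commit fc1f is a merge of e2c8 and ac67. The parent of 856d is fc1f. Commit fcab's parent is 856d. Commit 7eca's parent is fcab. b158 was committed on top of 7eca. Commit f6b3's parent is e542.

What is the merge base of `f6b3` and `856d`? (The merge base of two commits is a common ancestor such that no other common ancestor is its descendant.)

e542

Ancestors of f6b3: {ac67, e542, f6b3}.
Ancestors of 856d: {856d, ac67, e2c8, e542, fc1f}.
Common ancestors: {ac67, e542}.
Among these, e542 is not an ancestor of any other common ancestor — it is the merge base.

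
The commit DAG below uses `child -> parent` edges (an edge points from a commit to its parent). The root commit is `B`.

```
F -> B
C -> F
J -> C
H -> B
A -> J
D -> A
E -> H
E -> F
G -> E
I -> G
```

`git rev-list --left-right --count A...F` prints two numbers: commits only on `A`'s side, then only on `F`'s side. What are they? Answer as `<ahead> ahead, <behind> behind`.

3 ahead, 0 behind

Reachable from A: {A, B, C, F, J}.
Reachable from F: {B, F}.
Only in A's history (ahead): {A, C, J} — 3.
Only in F's history (behind): {} — 0.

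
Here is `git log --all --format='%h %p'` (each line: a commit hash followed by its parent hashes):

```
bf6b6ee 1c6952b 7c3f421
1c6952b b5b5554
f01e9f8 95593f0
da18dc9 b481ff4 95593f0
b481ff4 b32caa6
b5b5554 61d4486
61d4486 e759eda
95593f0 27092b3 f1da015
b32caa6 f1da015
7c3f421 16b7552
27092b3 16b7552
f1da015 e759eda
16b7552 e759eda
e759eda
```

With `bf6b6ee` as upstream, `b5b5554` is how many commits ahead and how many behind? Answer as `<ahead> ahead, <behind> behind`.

0 ahead, 4 behind

Reachable from b5b5554: {61d4486, b5b5554, e759eda}.
Reachable from bf6b6ee: {16b7552, 1c6952b, 61d4486, 7c3f421, b5b5554, bf6b6ee, e759eda}.
Only in b5b5554's history (ahead): {} — 0.
Only in bf6b6ee's history (behind): {16b7552, 1c6952b, 7c3f421, bf6b6ee} — 4.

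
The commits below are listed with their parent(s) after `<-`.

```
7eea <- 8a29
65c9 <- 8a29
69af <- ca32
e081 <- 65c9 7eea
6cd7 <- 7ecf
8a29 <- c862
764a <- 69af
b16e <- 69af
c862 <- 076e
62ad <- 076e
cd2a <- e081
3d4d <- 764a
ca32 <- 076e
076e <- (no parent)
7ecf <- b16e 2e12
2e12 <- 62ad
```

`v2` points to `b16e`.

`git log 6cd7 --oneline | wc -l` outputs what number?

Walking parent pointers from 6cd7: reachable set = {076e, 2e12, 62ad, 69af, 6cd7, 7ecf, b16e, ca32}.
That is 8 commits.

8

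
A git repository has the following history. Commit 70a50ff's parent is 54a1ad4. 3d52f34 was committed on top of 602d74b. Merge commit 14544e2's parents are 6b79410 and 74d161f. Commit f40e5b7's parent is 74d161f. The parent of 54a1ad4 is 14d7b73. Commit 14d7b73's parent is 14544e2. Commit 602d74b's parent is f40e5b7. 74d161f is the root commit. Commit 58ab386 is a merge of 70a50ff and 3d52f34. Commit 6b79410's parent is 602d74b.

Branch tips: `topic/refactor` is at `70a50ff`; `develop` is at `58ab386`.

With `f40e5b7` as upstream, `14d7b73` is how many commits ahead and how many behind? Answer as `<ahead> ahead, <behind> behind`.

4 ahead, 0 behind

Reachable from 14d7b73: {14544e2, 14d7b73, 602d74b, 6b79410, 74d161f, f40e5b7}.
Reachable from f40e5b7: {74d161f, f40e5b7}.
Only in 14d7b73's history (ahead): {14544e2, 14d7b73, 602d74b, 6b79410} — 4.
Only in f40e5b7's history (behind): {} — 0.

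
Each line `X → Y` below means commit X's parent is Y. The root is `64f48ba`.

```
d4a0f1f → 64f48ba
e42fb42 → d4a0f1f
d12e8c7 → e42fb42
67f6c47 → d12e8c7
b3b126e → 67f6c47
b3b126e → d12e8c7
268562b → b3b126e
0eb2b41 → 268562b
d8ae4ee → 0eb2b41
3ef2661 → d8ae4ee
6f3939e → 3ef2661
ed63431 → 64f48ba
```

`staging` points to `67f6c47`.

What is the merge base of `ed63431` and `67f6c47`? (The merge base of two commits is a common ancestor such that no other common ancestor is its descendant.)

64f48ba

Ancestors of ed63431: {64f48ba, ed63431}.
Ancestors of 67f6c47: {64f48ba, 67f6c47, d12e8c7, d4a0f1f, e42fb42}.
Common ancestors: {64f48ba}.
The only common ancestor is 64f48ba, so it is the merge base.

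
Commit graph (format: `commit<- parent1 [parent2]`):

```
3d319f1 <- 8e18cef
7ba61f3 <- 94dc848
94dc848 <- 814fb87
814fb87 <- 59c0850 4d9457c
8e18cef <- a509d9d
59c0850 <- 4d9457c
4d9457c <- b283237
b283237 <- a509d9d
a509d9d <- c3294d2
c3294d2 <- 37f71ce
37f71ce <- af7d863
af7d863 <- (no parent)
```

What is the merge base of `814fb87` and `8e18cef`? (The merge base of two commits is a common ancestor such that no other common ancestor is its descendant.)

Ancestors of 814fb87: {37f71ce, 4d9457c, 59c0850, 814fb87, a509d9d, af7d863, b283237, c3294d2}.
Ancestors of 8e18cef: {37f71ce, 8e18cef, a509d9d, af7d863, c3294d2}.
Common ancestors: {37f71ce, a509d9d, af7d863, c3294d2}.
Among these, a509d9d is not an ancestor of any other common ancestor — it is the merge base.

a509d9d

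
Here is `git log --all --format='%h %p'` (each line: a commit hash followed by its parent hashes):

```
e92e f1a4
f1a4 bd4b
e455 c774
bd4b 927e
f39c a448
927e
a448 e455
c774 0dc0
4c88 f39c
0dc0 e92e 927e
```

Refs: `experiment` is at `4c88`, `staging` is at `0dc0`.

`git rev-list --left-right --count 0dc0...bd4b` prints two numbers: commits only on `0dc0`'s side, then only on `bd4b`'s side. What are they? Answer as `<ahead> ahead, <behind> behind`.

Reachable from 0dc0: {0dc0, 927e, bd4b, e92e, f1a4}.
Reachable from bd4b: {927e, bd4b}.
Only in 0dc0's history (ahead): {0dc0, e92e, f1a4} — 3.
Only in bd4b's history (behind): {} — 0.

3 ahead, 0 behind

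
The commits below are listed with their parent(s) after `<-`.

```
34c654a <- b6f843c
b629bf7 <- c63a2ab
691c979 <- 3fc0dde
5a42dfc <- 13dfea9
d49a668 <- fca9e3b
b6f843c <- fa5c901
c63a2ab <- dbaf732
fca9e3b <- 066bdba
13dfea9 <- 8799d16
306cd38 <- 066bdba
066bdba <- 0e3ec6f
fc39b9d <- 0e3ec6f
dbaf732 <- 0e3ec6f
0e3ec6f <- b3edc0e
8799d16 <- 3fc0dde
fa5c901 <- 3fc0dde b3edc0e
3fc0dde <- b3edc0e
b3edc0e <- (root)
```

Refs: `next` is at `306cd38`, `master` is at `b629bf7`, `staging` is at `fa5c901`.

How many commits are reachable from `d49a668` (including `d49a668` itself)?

5

Walking parent pointers from d49a668: reachable set = {066bdba, 0e3ec6f, b3edc0e, d49a668, fca9e3b}.
That is 5 commits.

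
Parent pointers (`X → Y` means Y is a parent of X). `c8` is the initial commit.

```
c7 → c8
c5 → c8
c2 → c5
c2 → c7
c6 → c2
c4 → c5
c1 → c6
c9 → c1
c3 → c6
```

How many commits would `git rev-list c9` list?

Walking parent pointers from c9: reachable set = {c1, c2, c5, c6, c7, c8, c9}.
That is 7 commits.

7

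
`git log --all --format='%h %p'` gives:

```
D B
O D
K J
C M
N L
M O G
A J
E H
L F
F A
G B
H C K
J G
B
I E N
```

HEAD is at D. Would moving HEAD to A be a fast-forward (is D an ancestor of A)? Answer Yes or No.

No

A fast-forward from D to A is possible iff D is an ancestor of A.
Ancestors of A: {A, B, G, J}.
D is not among them, so fast-forward is not possible.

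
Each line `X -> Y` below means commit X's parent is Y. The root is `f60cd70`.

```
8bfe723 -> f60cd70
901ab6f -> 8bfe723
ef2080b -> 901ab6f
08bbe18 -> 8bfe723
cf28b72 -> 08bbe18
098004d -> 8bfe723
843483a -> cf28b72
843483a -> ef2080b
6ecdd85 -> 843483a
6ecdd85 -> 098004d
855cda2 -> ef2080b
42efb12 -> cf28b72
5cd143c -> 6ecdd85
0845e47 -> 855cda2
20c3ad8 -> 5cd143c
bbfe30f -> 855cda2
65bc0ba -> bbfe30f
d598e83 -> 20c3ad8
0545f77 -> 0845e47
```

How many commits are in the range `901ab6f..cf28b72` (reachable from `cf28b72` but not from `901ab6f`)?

Reachable from cf28b72: {08bbe18, 8bfe723, cf28b72, f60cd70}.
Reachable from 901ab6f: {8bfe723, 901ab6f, f60cd70}.
In cf28b72's history but not 901ab6f's: {08bbe18, cf28b72} — 2 commits.

2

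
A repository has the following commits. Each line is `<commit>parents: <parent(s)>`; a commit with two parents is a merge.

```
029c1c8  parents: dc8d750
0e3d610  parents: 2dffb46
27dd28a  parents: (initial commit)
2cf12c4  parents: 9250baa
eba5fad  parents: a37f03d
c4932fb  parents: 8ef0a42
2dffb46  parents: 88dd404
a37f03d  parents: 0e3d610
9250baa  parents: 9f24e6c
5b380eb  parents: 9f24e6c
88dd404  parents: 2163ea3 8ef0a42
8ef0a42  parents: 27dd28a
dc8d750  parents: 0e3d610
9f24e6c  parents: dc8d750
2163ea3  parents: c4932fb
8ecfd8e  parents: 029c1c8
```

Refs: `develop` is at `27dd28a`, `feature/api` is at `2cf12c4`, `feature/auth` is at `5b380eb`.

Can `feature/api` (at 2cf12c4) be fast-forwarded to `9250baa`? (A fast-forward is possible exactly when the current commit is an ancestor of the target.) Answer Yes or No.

No

A fast-forward from 2cf12c4 to 9250baa is possible iff 2cf12c4 is an ancestor of 9250baa.
Ancestors of 9250baa: {0e3d610, 2163ea3, 27dd28a, 2dffb46, 88dd404, 8ef0a42, 9250baa, 9f24e6c, c4932fb, dc8d750}.
2cf12c4 is not among them, so fast-forward is not possible.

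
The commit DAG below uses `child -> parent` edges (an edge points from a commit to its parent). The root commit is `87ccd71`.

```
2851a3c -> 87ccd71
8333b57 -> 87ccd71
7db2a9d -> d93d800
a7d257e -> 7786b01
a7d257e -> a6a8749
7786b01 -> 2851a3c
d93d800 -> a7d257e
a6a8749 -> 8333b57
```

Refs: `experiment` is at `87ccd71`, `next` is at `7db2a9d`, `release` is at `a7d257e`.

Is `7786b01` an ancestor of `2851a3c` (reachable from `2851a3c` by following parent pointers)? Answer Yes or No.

No

Ancestors of 2851a3c: {2851a3c, 87ccd71}.
7786b01 is not in that set, so it is not an ancestor of 2851a3c.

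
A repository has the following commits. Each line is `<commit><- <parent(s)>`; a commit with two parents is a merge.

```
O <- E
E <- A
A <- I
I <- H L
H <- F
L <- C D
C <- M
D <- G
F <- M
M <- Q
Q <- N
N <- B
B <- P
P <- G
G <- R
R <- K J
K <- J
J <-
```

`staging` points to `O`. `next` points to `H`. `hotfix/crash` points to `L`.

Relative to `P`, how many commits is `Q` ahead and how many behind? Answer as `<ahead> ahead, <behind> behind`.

Reachable from Q: {B, G, J, K, N, P, Q, R}.
Reachable from P: {G, J, K, P, R}.
Only in Q's history (ahead): {B, N, Q} — 3.
Only in P's history (behind): {} — 0.

3 ahead, 0 behind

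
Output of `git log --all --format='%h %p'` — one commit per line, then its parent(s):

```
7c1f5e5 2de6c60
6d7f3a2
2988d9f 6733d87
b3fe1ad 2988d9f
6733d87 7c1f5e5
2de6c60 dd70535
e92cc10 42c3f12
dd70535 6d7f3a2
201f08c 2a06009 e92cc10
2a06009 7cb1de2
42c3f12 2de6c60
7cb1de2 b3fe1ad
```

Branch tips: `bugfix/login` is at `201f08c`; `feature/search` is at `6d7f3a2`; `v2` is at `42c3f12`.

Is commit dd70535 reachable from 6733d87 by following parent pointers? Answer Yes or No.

Ancestors of 6733d87 (commits reachable by following parents): {2de6c60, 6733d87, 6d7f3a2, 7c1f5e5, dd70535}.
dd70535 is in that set, so it is an ancestor of 6733d87.

Yes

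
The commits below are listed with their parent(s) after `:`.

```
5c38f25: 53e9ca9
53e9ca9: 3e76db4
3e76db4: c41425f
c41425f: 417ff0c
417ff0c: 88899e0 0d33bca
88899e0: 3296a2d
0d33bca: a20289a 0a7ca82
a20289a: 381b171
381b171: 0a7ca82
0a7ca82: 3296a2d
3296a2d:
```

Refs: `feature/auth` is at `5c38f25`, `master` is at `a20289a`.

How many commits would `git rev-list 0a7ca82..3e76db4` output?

Reachable from 3e76db4: {0a7ca82, 0d33bca, 3296a2d, 381b171, 3e76db4, 417ff0c, 88899e0, a20289a, c41425f}.
Reachable from 0a7ca82: {0a7ca82, 3296a2d}.
In 3e76db4's history but not 0a7ca82's: {0d33bca, 381b171, 3e76db4, 417ff0c, 88899e0, a20289a, c41425f} — 7 commits.

7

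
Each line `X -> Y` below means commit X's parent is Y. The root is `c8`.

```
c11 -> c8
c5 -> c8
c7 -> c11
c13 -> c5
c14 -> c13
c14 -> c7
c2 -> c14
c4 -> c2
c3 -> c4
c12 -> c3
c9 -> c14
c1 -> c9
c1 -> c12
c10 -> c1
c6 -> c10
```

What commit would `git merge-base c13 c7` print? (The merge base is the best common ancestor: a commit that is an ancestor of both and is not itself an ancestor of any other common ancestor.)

Ancestors of c13: {c13, c5, c8}.
Ancestors of c7: {c11, c7, c8}.
Common ancestors: {c8}.
The only common ancestor is c8, so it is the merge base.

c8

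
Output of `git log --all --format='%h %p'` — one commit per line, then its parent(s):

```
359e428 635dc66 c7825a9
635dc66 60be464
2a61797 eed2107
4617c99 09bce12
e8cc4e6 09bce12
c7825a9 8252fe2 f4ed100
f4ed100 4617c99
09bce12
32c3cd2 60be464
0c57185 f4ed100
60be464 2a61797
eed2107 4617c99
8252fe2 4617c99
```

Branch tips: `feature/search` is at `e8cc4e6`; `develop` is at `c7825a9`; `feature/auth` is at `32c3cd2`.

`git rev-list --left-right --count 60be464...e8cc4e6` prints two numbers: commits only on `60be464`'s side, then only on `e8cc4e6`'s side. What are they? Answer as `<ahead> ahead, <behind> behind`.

4 ahead, 1 behind

Reachable from 60be464: {09bce12, 2a61797, 4617c99, 60be464, eed2107}.
Reachable from e8cc4e6: {09bce12, e8cc4e6}.
Only in 60be464's history (ahead): {2a61797, 4617c99, 60be464, eed2107} — 4.
Only in e8cc4e6's history (behind): {e8cc4e6} — 1.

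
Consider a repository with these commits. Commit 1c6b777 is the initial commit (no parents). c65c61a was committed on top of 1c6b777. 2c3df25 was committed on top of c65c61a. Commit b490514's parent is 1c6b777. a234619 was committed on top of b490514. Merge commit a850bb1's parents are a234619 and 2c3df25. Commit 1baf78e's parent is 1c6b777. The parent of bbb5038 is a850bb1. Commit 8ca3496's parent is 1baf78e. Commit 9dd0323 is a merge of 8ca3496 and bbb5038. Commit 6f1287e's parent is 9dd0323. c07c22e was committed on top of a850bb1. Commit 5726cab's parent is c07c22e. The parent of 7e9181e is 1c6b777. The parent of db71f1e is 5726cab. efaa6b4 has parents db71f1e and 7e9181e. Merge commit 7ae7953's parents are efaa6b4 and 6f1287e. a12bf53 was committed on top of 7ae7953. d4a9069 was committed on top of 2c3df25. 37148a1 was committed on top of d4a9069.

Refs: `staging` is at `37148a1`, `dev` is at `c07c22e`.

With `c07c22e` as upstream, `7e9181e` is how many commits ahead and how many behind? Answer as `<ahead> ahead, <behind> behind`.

Reachable from 7e9181e: {1c6b777, 7e9181e}.
Reachable from c07c22e: {1c6b777, 2c3df25, a234619, a850bb1, b490514, c07c22e, c65c61a}.
Only in 7e9181e's history (ahead): {7e9181e} — 1.
Only in c07c22e's history (behind): {2c3df25, a234619, a850bb1, b490514, c07c22e, c65c61a} — 6.

1 ahead, 6 behind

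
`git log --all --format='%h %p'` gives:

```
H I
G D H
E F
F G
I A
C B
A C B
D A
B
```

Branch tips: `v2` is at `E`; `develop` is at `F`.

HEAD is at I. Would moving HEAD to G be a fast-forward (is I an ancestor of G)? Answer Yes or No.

A fast-forward from I to G is possible iff I is an ancestor of G.
Ancestors of G: {A, B, C, D, G, H, I}.
I is among them, so fast-forward is possible.

Yes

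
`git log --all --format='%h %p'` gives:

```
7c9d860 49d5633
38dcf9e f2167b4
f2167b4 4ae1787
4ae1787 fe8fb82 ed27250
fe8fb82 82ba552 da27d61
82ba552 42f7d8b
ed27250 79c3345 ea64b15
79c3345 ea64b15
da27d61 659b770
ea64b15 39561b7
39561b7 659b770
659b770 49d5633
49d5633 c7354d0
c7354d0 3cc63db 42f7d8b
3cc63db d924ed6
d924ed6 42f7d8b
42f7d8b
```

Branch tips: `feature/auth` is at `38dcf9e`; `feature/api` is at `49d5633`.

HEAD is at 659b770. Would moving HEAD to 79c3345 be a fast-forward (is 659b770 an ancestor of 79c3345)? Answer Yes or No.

A fast-forward from 659b770 to 79c3345 is possible iff 659b770 is an ancestor of 79c3345.
Ancestors of 79c3345: {39561b7, 3cc63db, 42f7d8b, 49d5633, 659b770, 79c3345, c7354d0, d924ed6, ea64b15}.
659b770 is among them, so fast-forward is possible.

Yes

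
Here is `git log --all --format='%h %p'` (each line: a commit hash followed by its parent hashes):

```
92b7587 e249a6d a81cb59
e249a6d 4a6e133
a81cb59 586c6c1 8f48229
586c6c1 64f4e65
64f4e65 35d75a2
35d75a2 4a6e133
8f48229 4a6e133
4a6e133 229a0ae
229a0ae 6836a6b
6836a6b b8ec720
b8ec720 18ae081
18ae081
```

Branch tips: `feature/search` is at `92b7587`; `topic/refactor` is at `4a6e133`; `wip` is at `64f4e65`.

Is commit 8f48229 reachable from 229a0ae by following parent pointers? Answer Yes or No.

Ancestors of 229a0ae: {18ae081, 229a0ae, 6836a6b, b8ec720}.
8f48229 is not in that set, so it is not an ancestor of 229a0ae.

No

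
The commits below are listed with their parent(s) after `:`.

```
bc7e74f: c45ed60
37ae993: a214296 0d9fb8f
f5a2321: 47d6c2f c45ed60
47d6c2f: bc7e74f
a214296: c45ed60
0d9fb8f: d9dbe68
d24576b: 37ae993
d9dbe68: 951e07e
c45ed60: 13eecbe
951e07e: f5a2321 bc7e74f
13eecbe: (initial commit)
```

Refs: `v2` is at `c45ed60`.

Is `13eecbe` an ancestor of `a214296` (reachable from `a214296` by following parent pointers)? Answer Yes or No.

Yes

Ancestors of a214296 (commits reachable by following parents): {13eecbe, a214296, c45ed60}.
13eecbe is in that set, so it is an ancestor of a214296.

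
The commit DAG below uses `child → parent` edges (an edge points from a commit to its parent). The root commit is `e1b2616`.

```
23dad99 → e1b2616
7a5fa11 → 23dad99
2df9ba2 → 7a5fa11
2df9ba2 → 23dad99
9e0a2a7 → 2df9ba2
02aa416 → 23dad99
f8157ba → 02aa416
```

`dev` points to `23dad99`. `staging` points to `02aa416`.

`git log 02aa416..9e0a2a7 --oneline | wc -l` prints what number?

3

Reachable from 9e0a2a7: {23dad99, 2df9ba2, 7a5fa11, 9e0a2a7, e1b2616}.
Reachable from 02aa416: {02aa416, 23dad99, e1b2616}.
In 9e0a2a7's history but not 02aa416's: {2df9ba2, 7a5fa11, 9e0a2a7} — 3 commits.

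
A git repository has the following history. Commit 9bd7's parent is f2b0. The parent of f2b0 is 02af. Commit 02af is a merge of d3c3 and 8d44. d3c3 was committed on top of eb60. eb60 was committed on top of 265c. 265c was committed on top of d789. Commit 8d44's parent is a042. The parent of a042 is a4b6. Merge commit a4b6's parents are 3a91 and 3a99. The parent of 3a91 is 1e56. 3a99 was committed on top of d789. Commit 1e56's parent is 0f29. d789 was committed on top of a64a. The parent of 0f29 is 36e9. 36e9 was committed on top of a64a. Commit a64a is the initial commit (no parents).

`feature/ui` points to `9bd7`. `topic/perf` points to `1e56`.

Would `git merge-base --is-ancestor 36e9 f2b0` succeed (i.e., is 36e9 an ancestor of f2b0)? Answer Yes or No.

Ancestors of f2b0 (commits reachable by following parents): {02af, 0f29, 1e56, 265c, 36e9, 3a91, 3a99, 8d44, a042, a4b6, a64a, d3c3, d789, eb60, f2b0}.
36e9 is in that set, so it is an ancestor of f2b0.

Yes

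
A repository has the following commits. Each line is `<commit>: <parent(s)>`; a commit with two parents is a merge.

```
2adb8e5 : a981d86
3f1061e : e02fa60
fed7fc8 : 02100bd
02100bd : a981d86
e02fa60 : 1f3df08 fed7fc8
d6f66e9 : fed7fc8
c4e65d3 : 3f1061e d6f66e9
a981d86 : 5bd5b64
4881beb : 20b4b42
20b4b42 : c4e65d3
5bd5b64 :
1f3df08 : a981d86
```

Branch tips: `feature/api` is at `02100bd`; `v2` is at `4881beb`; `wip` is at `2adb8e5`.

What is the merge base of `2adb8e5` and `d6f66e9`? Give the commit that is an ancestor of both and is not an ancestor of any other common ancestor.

a981d86

Ancestors of 2adb8e5: {2adb8e5, 5bd5b64, a981d86}.
Ancestors of d6f66e9: {02100bd, 5bd5b64, a981d86, d6f66e9, fed7fc8}.
Common ancestors: {5bd5b64, a981d86}.
Among these, a981d86 is not an ancestor of any other common ancestor — it is the merge base.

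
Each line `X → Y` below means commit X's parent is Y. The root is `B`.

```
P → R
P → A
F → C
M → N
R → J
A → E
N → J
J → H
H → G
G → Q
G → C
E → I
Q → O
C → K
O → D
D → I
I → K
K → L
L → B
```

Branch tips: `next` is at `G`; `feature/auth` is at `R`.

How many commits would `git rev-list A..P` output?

9

Reachable from P: {A, B, C, D, E, G, H, I, J, K, L, O, P, Q, R}.
Reachable from A: {A, B, E, I, K, L}.
In P's history but not A's: {C, D, G, H, J, O, P, Q, R} — 9 commits.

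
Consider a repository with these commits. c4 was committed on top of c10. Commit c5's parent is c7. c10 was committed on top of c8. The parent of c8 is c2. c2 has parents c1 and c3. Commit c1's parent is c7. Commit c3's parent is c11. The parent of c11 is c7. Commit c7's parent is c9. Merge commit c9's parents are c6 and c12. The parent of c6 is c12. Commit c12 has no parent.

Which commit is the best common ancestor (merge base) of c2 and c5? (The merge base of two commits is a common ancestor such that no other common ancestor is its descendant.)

Ancestors of c2: {c1, c11, c12, c2, c3, c6, c7, c9}.
Ancestors of c5: {c12, c5, c6, c7, c9}.
Common ancestors: {c12, c6, c7, c9}.
Among these, c7 is not an ancestor of any other common ancestor — it is the merge base.

c7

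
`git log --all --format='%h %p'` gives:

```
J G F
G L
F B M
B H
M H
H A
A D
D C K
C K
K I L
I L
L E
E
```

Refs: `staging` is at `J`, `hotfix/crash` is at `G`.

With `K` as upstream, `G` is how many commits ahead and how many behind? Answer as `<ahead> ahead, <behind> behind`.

1 ahead, 2 behind

Reachable from G: {E, G, L}.
Reachable from K: {E, I, K, L}.
Only in G's history (ahead): {G} — 1.
Only in K's history (behind): {I, K} — 2.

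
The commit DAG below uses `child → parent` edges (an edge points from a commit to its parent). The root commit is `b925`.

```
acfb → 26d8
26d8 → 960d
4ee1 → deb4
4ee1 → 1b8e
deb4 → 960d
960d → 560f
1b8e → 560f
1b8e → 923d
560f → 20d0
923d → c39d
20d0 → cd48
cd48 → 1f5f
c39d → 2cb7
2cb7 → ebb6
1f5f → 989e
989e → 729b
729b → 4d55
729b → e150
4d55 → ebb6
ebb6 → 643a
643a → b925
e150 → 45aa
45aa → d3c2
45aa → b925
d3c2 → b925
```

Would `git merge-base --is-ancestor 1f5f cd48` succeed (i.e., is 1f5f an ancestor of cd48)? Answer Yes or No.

Yes

Ancestors of cd48 (commits reachable by following parents): {1f5f, 45aa, 4d55, 643a, 729b, 989e, b925, cd48, d3c2, e150, ebb6}.
1f5f is in that set, so it is an ancestor of cd48.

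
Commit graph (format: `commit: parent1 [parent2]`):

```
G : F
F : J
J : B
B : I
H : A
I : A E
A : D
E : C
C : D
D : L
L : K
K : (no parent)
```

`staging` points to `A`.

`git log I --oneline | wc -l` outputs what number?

7

Walking parent pointers from I: reachable set = {A, C, D, E, I, K, L}.
That is 7 commits.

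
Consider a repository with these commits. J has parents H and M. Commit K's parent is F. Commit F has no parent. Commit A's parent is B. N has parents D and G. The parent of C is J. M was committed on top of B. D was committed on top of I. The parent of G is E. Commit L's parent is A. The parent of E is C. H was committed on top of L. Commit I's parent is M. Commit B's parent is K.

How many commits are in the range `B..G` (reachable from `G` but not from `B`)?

Reachable from G: {A, B, C, E, F, G, H, J, K, L, M}.
Reachable from B: {B, F, K}.
In G's history but not B's: {A, C, E, G, H, J, L, M} — 8 commits.

8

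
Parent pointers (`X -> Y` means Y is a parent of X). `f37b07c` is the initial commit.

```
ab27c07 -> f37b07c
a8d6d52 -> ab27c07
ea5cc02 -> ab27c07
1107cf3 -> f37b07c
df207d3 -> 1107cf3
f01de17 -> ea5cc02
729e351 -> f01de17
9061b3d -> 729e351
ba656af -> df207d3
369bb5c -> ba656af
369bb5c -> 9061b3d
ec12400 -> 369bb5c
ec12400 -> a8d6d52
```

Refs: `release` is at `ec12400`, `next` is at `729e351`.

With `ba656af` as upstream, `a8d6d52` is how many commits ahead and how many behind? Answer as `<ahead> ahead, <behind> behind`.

Reachable from a8d6d52: {a8d6d52, ab27c07, f37b07c}.
Reachable from ba656af: {1107cf3, ba656af, df207d3, f37b07c}.
Only in a8d6d52's history (ahead): {a8d6d52, ab27c07} — 2.
Only in ba656af's history (behind): {1107cf3, ba656af, df207d3} — 3.

2 ahead, 3 behind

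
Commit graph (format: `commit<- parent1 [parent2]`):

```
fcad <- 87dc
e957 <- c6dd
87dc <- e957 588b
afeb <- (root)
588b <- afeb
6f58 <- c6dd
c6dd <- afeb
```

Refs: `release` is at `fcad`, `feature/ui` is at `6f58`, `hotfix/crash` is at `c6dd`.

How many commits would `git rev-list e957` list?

Walking parent pointers from e957: reachable set = {afeb, c6dd, e957}.
That is 3 commits.

3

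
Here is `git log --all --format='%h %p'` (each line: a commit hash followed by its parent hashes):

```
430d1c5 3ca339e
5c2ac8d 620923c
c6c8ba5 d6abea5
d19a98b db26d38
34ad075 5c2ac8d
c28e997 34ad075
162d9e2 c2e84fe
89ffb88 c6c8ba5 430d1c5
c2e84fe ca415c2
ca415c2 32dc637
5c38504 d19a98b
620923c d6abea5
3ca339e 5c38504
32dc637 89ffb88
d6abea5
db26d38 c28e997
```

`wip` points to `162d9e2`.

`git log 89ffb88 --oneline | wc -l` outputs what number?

12

Walking parent pointers from 89ffb88: reachable set = {34ad075, 3ca339e, 430d1c5, 5c2ac8d, 5c38504, 620923c, 89ffb88, c28e997, c6c8ba5, d19a98b, d6abea5, db26d38}.
That is 12 commits.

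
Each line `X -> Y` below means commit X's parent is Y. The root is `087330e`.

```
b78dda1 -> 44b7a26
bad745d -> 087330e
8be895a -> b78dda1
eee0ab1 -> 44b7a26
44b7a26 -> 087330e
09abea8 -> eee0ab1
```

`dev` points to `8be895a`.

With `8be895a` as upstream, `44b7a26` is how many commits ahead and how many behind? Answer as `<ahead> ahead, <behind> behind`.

Reachable from 44b7a26: {087330e, 44b7a26}.
Reachable from 8be895a: {087330e, 44b7a26, 8be895a, b78dda1}.
Only in 44b7a26's history (ahead): {} — 0.
Only in 8be895a's history (behind): {8be895a, b78dda1} — 2.

0 ahead, 2 behind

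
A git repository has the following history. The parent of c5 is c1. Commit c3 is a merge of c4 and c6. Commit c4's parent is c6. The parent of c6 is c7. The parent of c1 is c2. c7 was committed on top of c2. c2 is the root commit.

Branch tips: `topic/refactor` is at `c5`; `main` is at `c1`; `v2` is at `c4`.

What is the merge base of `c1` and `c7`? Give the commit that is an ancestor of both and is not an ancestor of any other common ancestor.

c2

Ancestors of c1: {c1, c2}.
Ancestors of c7: {c2, c7}.
Common ancestors: {c2}.
The only common ancestor is c2, so it is the merge base.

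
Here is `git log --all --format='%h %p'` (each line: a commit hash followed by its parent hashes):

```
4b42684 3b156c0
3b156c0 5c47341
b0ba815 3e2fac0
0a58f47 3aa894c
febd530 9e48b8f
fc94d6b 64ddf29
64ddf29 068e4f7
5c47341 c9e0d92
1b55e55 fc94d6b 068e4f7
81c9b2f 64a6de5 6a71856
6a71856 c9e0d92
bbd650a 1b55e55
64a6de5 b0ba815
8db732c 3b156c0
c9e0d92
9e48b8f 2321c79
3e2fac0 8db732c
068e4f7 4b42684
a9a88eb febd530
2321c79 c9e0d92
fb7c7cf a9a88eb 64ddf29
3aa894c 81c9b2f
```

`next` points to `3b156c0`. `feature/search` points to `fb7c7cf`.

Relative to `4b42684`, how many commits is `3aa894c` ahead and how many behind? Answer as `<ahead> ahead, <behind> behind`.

Reachable from 3aa894c: {3aa894c, 3b156c0, 3e2fac0, 5c47341, 64a6de5, 6a71856, 81c9b2f, 8db732c, b0ba815, c9e0d92}.
Reachable from 4b42684: {3b156c0, 4b42684, 5c47341, c9e0d92}.
Only in 3aa894c's history (ahead): {3aa894c, 3e2fac0, 64a6de5, 6a71856, 81c9b2f, 8db732c, b0ba815} — 7.
Only in 4b42684's history (behind): {4b42684} — 1.

7 ahead, 1 behind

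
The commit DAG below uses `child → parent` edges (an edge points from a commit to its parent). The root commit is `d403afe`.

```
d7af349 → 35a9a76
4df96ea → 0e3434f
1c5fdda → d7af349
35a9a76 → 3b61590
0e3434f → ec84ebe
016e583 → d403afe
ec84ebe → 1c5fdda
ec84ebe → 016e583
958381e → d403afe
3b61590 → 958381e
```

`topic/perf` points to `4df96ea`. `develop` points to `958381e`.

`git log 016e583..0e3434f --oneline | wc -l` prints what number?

7

Reachable from 0e3434f: {016e583, 0e3434f, 1c5fdda, 35a9a76, 3b61590, 958381e, d403afe, d7af349, ec84ebe}.
Reachable from 016e583: {016e583, d403afe}.
In 0e3434f's history but not 016e583's: {0e3434f, 1c5fdda, 35a9a76, 3b61590, 958381e, d7af349, ec84ebe} — 7 commits.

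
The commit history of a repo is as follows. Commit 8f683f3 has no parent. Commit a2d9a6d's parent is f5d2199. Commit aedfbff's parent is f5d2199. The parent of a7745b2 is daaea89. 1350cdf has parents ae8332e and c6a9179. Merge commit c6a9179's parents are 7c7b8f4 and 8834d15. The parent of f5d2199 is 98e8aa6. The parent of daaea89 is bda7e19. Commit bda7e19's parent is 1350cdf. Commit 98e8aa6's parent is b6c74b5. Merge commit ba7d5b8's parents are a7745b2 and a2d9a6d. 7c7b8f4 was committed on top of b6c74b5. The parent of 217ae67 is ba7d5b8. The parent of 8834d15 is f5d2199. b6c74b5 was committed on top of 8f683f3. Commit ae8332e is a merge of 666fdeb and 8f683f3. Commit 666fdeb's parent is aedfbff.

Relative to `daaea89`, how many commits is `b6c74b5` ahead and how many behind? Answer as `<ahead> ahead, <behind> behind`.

0 ahead, 11 behind

Reachable from b6c74b5: {8f683f3, b6c74b5}.
Reachable from daaea89: {1350cdf, 666fdeb, 7c7b8f4, 8834d15, 8f683f3, 98e8aa6, ae8332e, aedfbff, b6c74b5, bda7e19, c6a9179, daaea89, f5d2199}.
Only in b6c74b5's history (ahead): {} — 0.
Only in daaea89's history (behind): {1350cdf, 666fdeb, 7c7b8f4, 8834d15, 98e8aa6, ae8332e, aedfbff, bda7e19, c6a9179, daaea89, f5d2199} — 11.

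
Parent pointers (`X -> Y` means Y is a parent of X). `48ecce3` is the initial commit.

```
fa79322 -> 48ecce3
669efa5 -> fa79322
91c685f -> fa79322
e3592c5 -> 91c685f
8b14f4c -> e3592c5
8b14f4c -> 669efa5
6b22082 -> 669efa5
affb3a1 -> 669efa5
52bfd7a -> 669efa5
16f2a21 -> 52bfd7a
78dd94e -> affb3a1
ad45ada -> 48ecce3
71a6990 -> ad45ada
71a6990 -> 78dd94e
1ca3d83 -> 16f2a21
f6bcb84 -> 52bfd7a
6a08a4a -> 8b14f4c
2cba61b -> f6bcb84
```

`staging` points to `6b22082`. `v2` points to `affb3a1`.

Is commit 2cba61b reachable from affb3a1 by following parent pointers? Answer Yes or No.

No

Ancestors of affb3a1: {48ecce3, 669efa5, affb3a1, fa79322}.
2cba61b is not in that set, so it is not an ancestor of affb3a1.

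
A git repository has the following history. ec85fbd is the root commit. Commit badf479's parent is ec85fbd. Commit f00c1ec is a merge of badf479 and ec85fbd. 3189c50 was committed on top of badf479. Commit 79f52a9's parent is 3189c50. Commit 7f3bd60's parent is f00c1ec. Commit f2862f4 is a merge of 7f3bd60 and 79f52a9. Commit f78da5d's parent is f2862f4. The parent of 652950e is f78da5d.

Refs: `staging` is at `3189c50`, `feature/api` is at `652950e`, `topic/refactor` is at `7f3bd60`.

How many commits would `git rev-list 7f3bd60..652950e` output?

5

Reachable from 652950e: {3189c50, 652950e, 79f52a9, 7f3bd60, badf479, ec85fbd, f00c1ec, f2862f4, f78da5d}.
Reachable from 7f3bd60: {7f3bd60, badf479, ec85fbd, f00c1ec}.
In 652950e's history but not 7f3bd60's: {3189c50, 652950e, 79f52a9, f2862f4, f78da5d} — 5 commits.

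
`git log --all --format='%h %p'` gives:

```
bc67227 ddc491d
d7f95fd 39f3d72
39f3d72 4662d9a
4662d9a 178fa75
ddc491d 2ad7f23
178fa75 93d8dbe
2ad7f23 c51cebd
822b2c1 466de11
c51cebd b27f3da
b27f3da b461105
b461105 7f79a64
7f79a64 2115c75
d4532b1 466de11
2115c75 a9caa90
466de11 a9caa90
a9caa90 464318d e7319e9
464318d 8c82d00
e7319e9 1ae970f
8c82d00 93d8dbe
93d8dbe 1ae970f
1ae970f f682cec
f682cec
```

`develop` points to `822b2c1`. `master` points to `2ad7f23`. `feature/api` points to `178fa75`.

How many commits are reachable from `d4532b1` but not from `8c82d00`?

5

Reachable from d4532b1: {1ae970f, 464318d, 466de11, 8c82d00, 93d8dbe, a9caa90, d4532b1, e7319e9, f682cec}.
Reachable from 8c82d00: {1ae970f, 8c82d00, 93d8dbe, f682cec}.
In d4532b1's history but not 8c82d00's: {464318d, 466de11, a9caa90, d4532b1, e7319e9} — 5 commits.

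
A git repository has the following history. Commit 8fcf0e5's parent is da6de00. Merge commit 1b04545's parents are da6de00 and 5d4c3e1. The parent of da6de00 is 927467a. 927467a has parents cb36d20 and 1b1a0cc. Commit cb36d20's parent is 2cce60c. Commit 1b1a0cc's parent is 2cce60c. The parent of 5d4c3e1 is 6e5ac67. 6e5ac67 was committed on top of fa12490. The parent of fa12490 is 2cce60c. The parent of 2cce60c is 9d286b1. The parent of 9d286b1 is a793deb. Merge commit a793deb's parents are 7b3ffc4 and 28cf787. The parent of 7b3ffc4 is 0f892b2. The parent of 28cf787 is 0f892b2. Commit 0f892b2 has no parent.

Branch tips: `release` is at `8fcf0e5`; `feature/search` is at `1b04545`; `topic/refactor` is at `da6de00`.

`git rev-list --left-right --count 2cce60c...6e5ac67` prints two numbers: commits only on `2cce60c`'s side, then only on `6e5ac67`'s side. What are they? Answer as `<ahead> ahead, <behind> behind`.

Reachable from 2cce60c: {0f892b2, 28cf787, 2cce60c, 7b3ffc4, 9d286b1, a793deb}.
Reachable from 6e5ac67: {0f892b2, 28cf787, 2cce60c, 6e5ac67, 7b3ffc4, 9d286b1, a793deb, fa12490}.
Only in 2cce60c's history (ahead): {} — 0.
Only in 6e5ac67's history (behind): {6e5ac67, fa12490} — 2.

0 ahead, 2 behind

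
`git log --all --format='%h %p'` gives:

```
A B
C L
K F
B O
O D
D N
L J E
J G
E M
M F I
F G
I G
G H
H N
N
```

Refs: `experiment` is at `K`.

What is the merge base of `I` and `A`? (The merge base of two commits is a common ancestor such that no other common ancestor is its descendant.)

Ancestors of I: {G, H, I, N}.
Ancestors of A: {A, B, D, N, O}.
Common ancestors: {N}.
The only common ancestor is N, so it is the merge base.

N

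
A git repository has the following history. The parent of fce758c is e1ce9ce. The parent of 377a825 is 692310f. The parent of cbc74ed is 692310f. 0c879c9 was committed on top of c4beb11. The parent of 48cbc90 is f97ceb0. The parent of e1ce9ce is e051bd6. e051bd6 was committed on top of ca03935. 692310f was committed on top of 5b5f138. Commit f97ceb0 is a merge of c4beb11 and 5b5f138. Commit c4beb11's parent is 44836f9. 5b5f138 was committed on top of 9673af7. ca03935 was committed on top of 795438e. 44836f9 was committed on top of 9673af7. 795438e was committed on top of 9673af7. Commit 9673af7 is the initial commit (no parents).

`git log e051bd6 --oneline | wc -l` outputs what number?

4

Walking parent pointers from e051bd6: reachable set = {795438e, 9673af7, ca03935, e051bd6}.
That is 4 commits.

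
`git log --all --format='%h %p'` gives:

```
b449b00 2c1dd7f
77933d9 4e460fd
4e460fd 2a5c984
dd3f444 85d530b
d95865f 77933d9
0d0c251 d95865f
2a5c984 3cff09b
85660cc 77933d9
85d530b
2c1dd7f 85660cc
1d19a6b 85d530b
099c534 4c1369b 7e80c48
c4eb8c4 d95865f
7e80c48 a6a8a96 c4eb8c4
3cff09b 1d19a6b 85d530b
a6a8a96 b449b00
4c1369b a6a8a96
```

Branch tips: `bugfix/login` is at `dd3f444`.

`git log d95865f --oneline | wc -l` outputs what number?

Walking parent pointers from d95865f: reachable set = {1d19a6b, 2a5c984, 3cff09b, 4e460fd, 77933d9, 85d530b, d95865f}.
That is 7 commits.

7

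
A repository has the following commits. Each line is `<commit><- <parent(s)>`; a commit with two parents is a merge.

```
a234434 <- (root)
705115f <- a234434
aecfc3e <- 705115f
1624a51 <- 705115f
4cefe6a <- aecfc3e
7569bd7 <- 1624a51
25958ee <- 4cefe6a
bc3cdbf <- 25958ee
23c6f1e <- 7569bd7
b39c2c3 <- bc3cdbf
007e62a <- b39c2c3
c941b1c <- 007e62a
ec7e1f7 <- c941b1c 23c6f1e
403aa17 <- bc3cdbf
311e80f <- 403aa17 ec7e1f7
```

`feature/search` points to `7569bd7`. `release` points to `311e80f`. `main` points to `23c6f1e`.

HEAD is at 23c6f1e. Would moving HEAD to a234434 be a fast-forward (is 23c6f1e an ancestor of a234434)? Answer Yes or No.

A fast-forward from 23c6f1e to a234434 is possible iff 23c6f1e is an ancestor of a234434.
Ancestors of a234434: {a234434}.
23c6f1e is not among them, so fast-forward is not possible.

No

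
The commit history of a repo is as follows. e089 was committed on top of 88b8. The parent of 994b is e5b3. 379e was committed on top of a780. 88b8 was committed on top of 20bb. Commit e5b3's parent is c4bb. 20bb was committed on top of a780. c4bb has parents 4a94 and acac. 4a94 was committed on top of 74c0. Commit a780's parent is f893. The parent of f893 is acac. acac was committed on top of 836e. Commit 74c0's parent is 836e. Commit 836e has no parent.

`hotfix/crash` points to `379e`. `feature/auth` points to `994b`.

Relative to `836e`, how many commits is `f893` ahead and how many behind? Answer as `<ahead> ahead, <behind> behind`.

Reachable from f893: {836e, acac, f893}.
Reachable from 836e: {836e}.
Only in f893's history (ahead): {acac, f893} — 2.
Only in 836e's history (behind): {} — 0.

2 ahead, 0 behind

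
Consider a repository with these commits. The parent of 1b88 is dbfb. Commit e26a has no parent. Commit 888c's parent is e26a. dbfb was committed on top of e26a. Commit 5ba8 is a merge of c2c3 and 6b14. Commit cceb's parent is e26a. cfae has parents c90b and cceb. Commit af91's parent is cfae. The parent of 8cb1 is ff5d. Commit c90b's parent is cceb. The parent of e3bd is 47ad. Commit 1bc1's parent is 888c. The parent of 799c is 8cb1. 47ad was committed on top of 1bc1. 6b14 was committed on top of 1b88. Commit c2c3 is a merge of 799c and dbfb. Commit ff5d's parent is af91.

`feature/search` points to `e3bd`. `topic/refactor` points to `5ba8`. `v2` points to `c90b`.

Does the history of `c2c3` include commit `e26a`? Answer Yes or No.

Yes

Ancestors of c2c3 (commits reachable by following parents): {799c, 8cb1, af91, c2c3, c90b, cceb, cfae, dbfb, e26a, ff5d}.
e26a is in that set, so it is an ancestor of c2c3.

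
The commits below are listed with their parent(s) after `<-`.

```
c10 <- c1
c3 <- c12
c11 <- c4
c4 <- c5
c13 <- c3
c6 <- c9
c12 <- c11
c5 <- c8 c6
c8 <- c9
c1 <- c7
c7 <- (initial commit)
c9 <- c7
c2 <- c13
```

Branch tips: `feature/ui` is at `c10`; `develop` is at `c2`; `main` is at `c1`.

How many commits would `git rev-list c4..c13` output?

4

Reachable from c13: {c11, c12, c13, c3, c4, c5, c6, c7, c8, c9}.
Reachable from c4: {c4, c5, c6, c7, c8, c9}.
In c13's history but not c4's: {c11, c12, c13, c3} — 4 commits.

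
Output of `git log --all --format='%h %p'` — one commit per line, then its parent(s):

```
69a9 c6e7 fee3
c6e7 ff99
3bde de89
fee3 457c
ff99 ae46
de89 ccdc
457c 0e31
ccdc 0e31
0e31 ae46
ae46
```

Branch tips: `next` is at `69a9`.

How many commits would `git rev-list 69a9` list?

Walking parent pointers from 69a9: reachable set = {0e31, 457c, 69a9, ae46, c6e7, fee3, ff99}.
That is 7 commits.

7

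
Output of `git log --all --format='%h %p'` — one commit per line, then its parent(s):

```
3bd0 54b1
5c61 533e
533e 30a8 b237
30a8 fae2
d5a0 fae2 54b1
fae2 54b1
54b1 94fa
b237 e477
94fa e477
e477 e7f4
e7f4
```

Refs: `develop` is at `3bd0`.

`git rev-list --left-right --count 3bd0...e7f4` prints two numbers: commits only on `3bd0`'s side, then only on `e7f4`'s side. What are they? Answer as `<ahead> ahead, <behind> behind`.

4 ahead, 0 behind

Reachable from 3bd0: {3bd0, 54b1, 94fa, e477, e7f4}.
Reachable from e7f4: {e7f4}.
Only in 3bd0's history (ahead): {3bd0, 54b1, 94fa, e477} — 4.
Only in e7f4's history (behind): {} — 0.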